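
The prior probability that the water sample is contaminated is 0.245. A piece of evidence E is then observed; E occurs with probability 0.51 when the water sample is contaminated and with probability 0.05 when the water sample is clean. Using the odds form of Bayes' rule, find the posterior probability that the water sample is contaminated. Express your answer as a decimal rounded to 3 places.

Posterior probability ≈ 0.768

Prior odds = 0.245/(1−0.245) = 0.32450. In log-odds, ln(0.32450) = -1.1255.
Add log likelihood ratio: ln(10.200) = 2.3224.
Posterior log-odds = 1.1969, so posterior odds = exp(1.1969) = 3.3099. Converting, P(H|E) = 3.3099/4.3099 = 0.768.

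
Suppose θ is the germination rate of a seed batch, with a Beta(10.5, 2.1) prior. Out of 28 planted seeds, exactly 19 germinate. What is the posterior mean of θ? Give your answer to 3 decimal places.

The binomial likelihood is conjugate to the Beta prior: with 19 successes and 9 failures, the posterior is Beta(10.5+19, 2.1+9) = Beta(29.5, 11.1).
Posterior mean = α/(α+β) = 29.5/40.6 = 0.727.

Posterior mean ≈ 0.727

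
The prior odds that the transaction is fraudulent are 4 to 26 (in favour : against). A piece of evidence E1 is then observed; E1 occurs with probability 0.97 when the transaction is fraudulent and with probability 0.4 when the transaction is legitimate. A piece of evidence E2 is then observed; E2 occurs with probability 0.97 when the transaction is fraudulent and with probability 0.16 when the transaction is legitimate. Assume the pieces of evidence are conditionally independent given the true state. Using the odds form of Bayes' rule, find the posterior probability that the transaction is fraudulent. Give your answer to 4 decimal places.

Prior odds = 4/26 = 0.15385.
Likelihood ratio for E1 = 0.97/0.4 = 2.4250.
Likelihood ratio for E2 = 0.97/0.16 = 6.0625.
Posterior odds = prior odds × LR₁ × LR₂ = 2.2618.
Posterior probability = odds/(1+odds) = 2.2618/3.2618 = 0.6934.

Posterior probability ≈ 0.6934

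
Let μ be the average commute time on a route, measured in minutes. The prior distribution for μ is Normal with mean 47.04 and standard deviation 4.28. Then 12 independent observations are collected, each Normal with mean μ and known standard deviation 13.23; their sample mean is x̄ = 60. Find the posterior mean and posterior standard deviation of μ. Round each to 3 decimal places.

Prior precision 1/τ₀² = 1/4.28² = 0.0545899; data precision n/σ² = 12/13.23² = 0.0685585.
Posterior precision = 0.0545899 + 0.0685585 = 0.123148, giving posterior SD = 1/√0.123148 = 2.850.
Posterior mean = (0.0545899·47.04 + 0.0685585·60) / 0.123148 = 54.255.

Posterior mean ≈ 54.255; posterior SD ≈ 2.850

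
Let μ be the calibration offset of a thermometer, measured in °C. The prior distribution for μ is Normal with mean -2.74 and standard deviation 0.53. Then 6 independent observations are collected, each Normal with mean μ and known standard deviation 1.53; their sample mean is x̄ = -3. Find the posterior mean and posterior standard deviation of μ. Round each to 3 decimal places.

Posterior mean ≈ -2.849; posterior SD ≈ 0.404

Prior precision 1/τ₀² = 1/0.53² = 3.55999; data precision n/σ² = 6/1.53² = 2.56312.
Posterior precision = 3.55999 + 2.56312 = 6.12310, giving posterior SD = 1/√6.12310 = 0.404.
Posterior mean = (3.55999·-2.74 + 2.56312·-3) / 6.12310 = -2.849.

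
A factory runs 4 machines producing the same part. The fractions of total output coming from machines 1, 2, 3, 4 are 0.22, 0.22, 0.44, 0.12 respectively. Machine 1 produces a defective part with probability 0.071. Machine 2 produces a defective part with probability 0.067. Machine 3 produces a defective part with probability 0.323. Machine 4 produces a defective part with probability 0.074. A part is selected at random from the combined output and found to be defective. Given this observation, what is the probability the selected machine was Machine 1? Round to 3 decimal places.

Posterior probability ≈ 0.086

Tabulate prior·likelihood by source: [1] prior 0.22, lik 0.071, product 0.01562; [2] prior 0.22, lik 0.067, product 0.01474; [3] prior 0.44, lik 0.323, product 0.1421; [4] prior 0.12, lik 0.074, product 0.008880.
Normalizing constant = 0.18136; the posterior for Machine 1 is its product over the sum, 0.01562/0.18136 = 0.086.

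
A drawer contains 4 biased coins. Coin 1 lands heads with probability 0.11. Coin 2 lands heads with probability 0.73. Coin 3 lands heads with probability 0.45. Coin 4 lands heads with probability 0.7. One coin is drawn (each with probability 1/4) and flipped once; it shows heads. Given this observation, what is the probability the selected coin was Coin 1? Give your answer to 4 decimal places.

Tabulate prior·likelihood by source: [1] prior 0.25, lik 0.11, product 0.02750; [2] prior 0.25, lik 0.73, product 0.1825; [3] prior 0.25, lik 0.45, product 0.1125; [4] prior 0.25, lik 0.7, product 0.1750.
Normalizing constant = 0.49750; the posterior for Coin 1 is its product over the sum, 0.02750/0.49750 = 0.0553.

Posterior probability ≈ 0.0553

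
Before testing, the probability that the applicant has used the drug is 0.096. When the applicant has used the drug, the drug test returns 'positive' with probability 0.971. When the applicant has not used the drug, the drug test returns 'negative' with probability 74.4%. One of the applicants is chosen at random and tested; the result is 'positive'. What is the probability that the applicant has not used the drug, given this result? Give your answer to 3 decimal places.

P(¬H | E) ≈ 0.713

Let H be the event that the applicant has used the drug. P(H) = 0.096, so P(¬H) = 0.904. With E the 'positive' result, P(E|H) = 0.971 and P(E|¬H) = 0.256.
P(E) = 0.971·0.096 + 0.256·0.904 = 0.093216 + 0.23142 = 0.32464.
By Bayes' theorem, P(H|E) = 0.093216 / 0.32464 = 0.287. Hence P(¬H|E) = 1 − 0.287 = 0.713.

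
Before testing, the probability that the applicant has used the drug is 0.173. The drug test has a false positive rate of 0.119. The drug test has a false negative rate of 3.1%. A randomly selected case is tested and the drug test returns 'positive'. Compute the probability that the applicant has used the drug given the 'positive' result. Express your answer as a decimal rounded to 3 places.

Write H for 'the applicant has used the drug'. Prior odds H:¬H = 0.173/0.827 = 0.20919. For the 'positive' outcome, the likelihood ratio is 0.969/0.119 = 8.1429.
Posterior odds = 0.20919 × 8.1429 = 1.7034, so P(H|E) = 1.7034/(1+1.7034) = 0.630.

P(H | E) ≈ 0.630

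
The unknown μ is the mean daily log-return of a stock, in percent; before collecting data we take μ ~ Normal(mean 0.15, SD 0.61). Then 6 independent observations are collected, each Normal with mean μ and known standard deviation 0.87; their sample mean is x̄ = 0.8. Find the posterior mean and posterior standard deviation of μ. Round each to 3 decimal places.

Prior precision 1/τ₀² = 1/0.61² = 2.68745; data precision n/σ² = 6/0.87² = 7.92707.
Posterior precision = 2.68745 + 7.92707 = 10.6145, giving posterior SD = 1/√10.6145 = 0.307.
Posterior mean = (2.68745·0.15 + 7.92707·0.8) / 10.6145 = 0.635.

Posterior mean ≈ 0.635; posterior SD ≈ 0.307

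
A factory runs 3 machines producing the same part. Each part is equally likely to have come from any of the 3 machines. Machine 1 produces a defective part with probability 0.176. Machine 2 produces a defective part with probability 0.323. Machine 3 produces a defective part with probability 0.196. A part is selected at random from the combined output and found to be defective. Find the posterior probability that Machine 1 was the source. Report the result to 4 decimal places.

Posterior probability ≈ 0.2532

P(defective|M1) = 0.176; P(defective|M2) = 0.323; P(defective|M3) = 0.196.
Prior × likelihood for each source: 0.333333·0.176=0.05867, 0.333333·0.323=0.1077, 0.333333·0.196=0.06533. Summing gives P(defective) = 0.23167.
P(Machine 1 | defective) = 0.05867 / 0.23167 = 0.2532.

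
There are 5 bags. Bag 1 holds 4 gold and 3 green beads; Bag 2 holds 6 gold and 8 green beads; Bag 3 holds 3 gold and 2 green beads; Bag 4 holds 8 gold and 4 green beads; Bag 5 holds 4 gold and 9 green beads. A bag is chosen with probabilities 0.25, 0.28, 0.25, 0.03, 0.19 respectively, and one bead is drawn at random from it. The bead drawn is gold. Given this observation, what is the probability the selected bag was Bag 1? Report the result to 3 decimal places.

Posterior probability ≈ 0.291

P(gold|Bag 1) = 0.5714; P(gold|Bag 2) = 0.4286; P(gold|Bag 3) = 0.6; P(gold|Bag 4) = 0.6667; P(gold|Bag 5) = 0.3077.
Prior × likelihood for each source: 0.25·0.5714=0.1429, 0.28·0.4286=0.1200, 0.25·0.6=0.1500, 0.03·0.6667=0.02000, 0.19·0.3077=0.05846. Summing gives P(gold) = 0.49132.
P(Bag 1 | gold) = 0.1429 / 0.49132 = 0.291.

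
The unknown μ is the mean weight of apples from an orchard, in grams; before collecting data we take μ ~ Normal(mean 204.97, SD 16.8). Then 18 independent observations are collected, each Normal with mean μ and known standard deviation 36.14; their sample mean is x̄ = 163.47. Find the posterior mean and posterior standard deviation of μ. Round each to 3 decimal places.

Posterior mean ≈ 171.957; posterior SD ≈ 7.597

Prior precision 1/τ₀² = 1/16.8² = 0.00354308; data precision n/σ² = 18/36.14² = 0.0137815.
Posterior precision = 0.00354308 + 0.0137815 = 0.0173246, giving posterior SD = 1/√0.0173246 = 7.597.
Posterior mean = (0.00354308·204.97 + 0.0137815·163.47) / 0.0173246 = 171.957.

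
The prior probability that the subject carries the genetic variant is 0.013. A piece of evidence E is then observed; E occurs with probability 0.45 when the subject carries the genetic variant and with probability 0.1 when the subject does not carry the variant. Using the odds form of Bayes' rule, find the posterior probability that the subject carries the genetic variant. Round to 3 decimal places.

Prior odds = 0.013/(1−0.013) = 0.013171. In log-odds, ln(0.013171) = -4.3297.
Add log likelihood ratio: ln(4.5000) = 1.5041.
Posterior log-odds = -2.8256, so posterior odds = exp(-2.8256) = 0.059271. Converting, P(H|E) = 0.059271/1.0593 = 0.056.

Posterior probability ≈ 0.056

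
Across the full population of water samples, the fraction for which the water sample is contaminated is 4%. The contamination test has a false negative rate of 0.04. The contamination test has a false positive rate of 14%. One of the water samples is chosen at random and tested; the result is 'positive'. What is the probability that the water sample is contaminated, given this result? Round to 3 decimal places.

P(H | E) ≈ 0.222

Write H for 'the water sample is contaminated'. Prior odds H:¬H = 0.04/0.96 = 0.041667. For the 'positive' outcome, the likelihood ratio is 0.96/0.14 = 6.8571.
Posterior odds = 0.041667 × 6.8571 = 0.28571, so P(H|E) = 0.28571/(1+0.28571) = 0.222.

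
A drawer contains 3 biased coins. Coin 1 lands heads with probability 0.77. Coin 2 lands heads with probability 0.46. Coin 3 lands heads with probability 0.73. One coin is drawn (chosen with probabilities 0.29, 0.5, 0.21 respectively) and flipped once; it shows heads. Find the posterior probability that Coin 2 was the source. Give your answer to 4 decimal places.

P(heads|C1) = 0.77; P(heads|C2) = 0.46; P(heads|C3) = 0.73.
Prior × likelihood for each source: 0.29·0.77=0.2233, 0.5·0.46=0.2300, 0.21·0.73=0.1533. Summing gives P(heads) = 0.60660.
P(Coin 2 | heads) = 0.2300 / 0.60660 = 0.3792.

Posterior probability ≈ 0.3792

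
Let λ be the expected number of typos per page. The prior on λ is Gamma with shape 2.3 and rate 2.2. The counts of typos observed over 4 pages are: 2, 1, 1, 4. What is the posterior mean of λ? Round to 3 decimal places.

Posterior mean ≈ 1.661

The Poisson likelihood adds the total count to the shape and the number of exposure periods to the rate. Here ∑xᵢ = 8 and n = 4, so shape 2.3→10.3 and rate 2.2→6.2.
Posterior mean = shape/rate = 10.3/6.2 = 1.661.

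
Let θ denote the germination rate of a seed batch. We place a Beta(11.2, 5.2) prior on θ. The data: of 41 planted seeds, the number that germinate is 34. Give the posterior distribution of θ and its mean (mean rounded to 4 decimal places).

The binomial likelihood is conjugate to the Beta prior: with 34 successes and 7 failures, the posterior is Beta(11.2+34, 5.2+7) = Beta(45.2, 12.2).
Posterior mean = α/(α+β) = 45.2/57.4 = 0.7875.

Posterior: Beta(45.2, 12.2); mean ≈ 0.7875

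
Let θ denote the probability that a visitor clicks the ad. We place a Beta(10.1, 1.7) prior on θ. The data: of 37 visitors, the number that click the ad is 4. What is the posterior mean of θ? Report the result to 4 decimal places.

Posterior mean ≈ 0.2889

Observing 4 successes and 33 failures updates Beta(10.1, 1.7) by adding the success and failure counts to the two shape parameters: α = 10.1+4 = 14.1, β = 1.7+33 = 34.7.
E[θ | data] = 14.1/(14.1+34.7) = 0.2889.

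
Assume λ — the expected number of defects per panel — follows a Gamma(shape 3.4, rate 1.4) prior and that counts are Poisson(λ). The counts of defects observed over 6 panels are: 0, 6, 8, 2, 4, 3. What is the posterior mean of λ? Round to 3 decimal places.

Posterior mean ≈ 3.568

Total count ∑xᵢ = 23 over n = 6 panels.
Gamma is conjugate to the Poisson likelihood: posterior is Gamma(shape = 3.4+23 = 26.4, rate = 1.4+6 = 7.4).
E[λ | data] = 26.4/7.4 = 3.568.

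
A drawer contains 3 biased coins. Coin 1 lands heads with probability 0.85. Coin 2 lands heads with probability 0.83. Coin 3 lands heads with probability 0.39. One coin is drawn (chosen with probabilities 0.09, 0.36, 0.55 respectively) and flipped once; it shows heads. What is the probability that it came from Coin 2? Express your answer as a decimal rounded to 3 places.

Posterior probability ≈ 0.507

Tabulate prior·likelihood by source: [1] prior 0.09, lik 0.85, product 0.07650; [2] prior 0.36, lik 0.83, product 0.2988; [3] prior 0.55, lik 0.39, product 0.2145.
Normalizing constant = 0.58980; the posterior for Coin 2 is its product over the sum, 0.2988/0.58980 = 0.507.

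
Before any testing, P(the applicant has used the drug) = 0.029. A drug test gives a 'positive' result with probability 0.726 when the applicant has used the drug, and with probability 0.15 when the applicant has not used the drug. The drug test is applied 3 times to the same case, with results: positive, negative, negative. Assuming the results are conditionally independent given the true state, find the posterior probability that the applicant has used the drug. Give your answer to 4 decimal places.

Posterior P(H) ≈ 0.0148

Let H be the event that the applicant has used the drug; start with P(H) = 0.029. P('positive'|H) = 0.726, P('positive'|¬H) = 0.15.
Update on result 1 ('positive'): P(H) ← 0.726·0.0290 / (0.726·0.0290 + 0.15·0.9710) = 0.021054/0.16670 = 0.1263.
Update on result 2 ('negative'): P(H) ← 0.274·0.1263 / (0.274·0.1263 + 0.85·0.8737) = 0.034605/0.77725 = 0.0445.
Update on result 3 ('negative'): P(H) ← 0.274·0.0445 / (0.274·0.0445 + 0.85·0.9555) = 0.012199/0.82436 = 0.0148.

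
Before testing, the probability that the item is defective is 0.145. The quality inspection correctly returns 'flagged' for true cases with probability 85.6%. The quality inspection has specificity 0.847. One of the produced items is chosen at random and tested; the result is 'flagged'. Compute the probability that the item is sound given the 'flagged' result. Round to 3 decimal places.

Let H be the event that the item is defective. P(H) = 0.145, so P(¬H) = 0.855. With E the 'flagged' result, P(E|H) = 0.856 and P(E|¬H) = 0.153.
P(E) = 0.856·0.145 + 0.153·0.855 = 0.12412 + 0.13081 = 0.25493.
By Bayes' theorem, P(H|E) = 0.12412 / 0.25493 = 0.487. Hence P(¬H|E) = 1 − 0.487 = 0.513.

P(¬H | E) ≈ 0.513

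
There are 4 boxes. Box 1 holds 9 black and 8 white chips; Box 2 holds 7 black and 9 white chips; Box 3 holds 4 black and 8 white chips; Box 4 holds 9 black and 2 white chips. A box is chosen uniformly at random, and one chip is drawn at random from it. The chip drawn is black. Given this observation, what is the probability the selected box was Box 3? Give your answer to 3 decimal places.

Posterior probability ≈ 0.157

Tabulate prior·likelihood by source: [1] prior 0.25, lik 0.5294, product 0.1324; [2] prior 0.25, lik 0.4375, product 0.1094; [3] prior 0.25, lik 0.3333, product 0.08333; [4] prior 0.25, lik 0.8182, product 0.2045.
Normalizing constant = 0.52961; the posterior for Box 3 is its product over the sum, 0.08333/0.52961 = 0.157.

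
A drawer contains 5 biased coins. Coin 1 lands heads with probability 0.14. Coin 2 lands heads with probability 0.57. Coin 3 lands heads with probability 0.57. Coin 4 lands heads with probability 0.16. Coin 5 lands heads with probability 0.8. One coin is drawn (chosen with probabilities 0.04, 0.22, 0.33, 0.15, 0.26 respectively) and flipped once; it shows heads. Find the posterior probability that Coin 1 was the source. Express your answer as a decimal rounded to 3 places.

P(heads|C1) = 0.14; P(heads|C2) = 0.57; P(heads|C3) = 0.57; P(heads|C4) = 0.16; P(heads|C5) = 0.8.
Prior × likelihood for each source: 0.04·0.14=0.005600, 0.22·0.57=0.1254, 0.33·0.57=0.1881, 0.15·0.16=0.02400, 0.26·0.8=0.2080. Summing gives P(heads) = 0.55110.
P(Coin 1 | heads) = 0.005600 / 0.55110 = 0.010.

Posterior probability ≈ 0.010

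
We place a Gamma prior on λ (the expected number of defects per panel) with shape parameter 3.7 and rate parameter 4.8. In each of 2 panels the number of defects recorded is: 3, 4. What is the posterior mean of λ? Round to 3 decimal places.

Posterior mean ≈ 1.574

The Poisson likelihood adds the total count to the shape and the number of exposure periods to the rate. Here ∑xᵢ = 7 and n = 2, so shape 3.7→10.7 and rate 4.8→6.8.
Posterior mean = shape/rate = 10.7/6.8 = 1.574.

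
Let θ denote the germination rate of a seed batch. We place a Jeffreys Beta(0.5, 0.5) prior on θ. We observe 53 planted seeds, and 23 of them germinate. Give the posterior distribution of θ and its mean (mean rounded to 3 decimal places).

Posterior: Beta(23.5, 30.5); mean ≈ 0.435

Observing 23 successes and 30 failures updates Beta(0.5, 0.5) by adding the success and failure counts to the two shape parameters: α = 0.5+23 = 23.5, β = 0.5+30 = 30.5.
Posterior mean = α/(α+β) = 23.5/54 = 0.435.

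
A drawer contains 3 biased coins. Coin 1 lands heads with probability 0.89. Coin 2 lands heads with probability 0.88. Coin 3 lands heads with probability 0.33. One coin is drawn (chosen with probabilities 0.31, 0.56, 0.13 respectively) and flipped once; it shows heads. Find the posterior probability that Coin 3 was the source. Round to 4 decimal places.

Posterior probability ≈ 0.0529

P(heads|C1) = 0.89; P(heads|C2) = 0.88; P(heads|C3) = 0.33.
Prior × likelihood for each source: 0.31·0.89=0.2759, 0.56·0.88=0.4928, 0.13·0.33=0.04290. Summing gives P(heads) = 0.81160.
P(Coin 3 | heads) = 0.04290 / 0.81160 = 0.0529.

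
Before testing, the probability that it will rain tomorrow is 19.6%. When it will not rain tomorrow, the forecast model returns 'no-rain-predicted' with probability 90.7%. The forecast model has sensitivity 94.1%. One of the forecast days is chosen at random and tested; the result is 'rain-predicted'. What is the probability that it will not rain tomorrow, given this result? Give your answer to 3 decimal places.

P(¬H | E) ≈ 0.288

Write H for 'it will rain tomorrow'. Prior odds H:¬H = 0.196/0.804 = 0.24378. For the 'rain-predicted' outcome, the likelihood ratio is 0.941/0.093 = 10.118.
Posterior odds = 0.24378 × 10.118 = 2.4666, so P(H|E) = 2.4666/(1+2.4666) = 0.712. Then P(¬H|E) = 1 − 0.712 = 0.288.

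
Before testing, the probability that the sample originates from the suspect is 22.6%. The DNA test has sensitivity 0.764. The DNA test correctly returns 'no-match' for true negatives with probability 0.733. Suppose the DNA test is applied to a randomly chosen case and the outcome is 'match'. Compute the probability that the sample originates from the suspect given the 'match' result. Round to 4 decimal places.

P(H | E) ≈ 0.4552

Let H be the event that the sample originates from the suspect. P(H) = 0.226, so P(¬H) = 0.774. With E the 'match' result, P(E|H) = 0.764 and P(E|¬H) = 0.267.
P(E) = 0.764·0.226 + 0.267·0.774 = 0.17266 + 0.20666 = 0.37932.
By Bayes' theorem, P(H|E) = 0.17266 / 0.37932 = 0.4552.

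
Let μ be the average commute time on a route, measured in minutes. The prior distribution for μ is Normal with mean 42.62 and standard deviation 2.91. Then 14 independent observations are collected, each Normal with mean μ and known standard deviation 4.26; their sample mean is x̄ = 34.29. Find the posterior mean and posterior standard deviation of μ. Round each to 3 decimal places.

Posterior mean ≈ 35.396; posterior SD ≈ 1.060

Prior precision 1/τ₀² = 1/2.91² = 0.118090; data precision n/σ² = 14/4.26² = 0.771452.
Posterior precision = 0.118090 + 0.771452 = 0.889542, giving posterior SD = 1/√0.889542 = 1.060.
Posterior mean = (0.118090·42.62 + 0.771452·34.29) / 0.889542 = 35.396.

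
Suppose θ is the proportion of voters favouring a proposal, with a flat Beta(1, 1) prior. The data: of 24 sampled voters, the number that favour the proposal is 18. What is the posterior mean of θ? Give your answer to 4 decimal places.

Posterior mean ≈ 0.7308

The binomial likelihood is conjugate to the Beta prior: with 18 successes and 6 failures, the posterior is Beta(1+18, 1+6) = Beta(19, 7).
E[θ | data] = 19/(19+7) = 0.7308.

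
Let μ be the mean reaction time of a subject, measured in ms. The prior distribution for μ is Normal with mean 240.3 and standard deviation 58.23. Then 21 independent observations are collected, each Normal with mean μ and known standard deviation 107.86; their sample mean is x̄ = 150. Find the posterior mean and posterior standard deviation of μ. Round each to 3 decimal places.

Posterior mean ≈ 162.682; posterior SD ≈ 21.822

With known σ, the Normal prior is conjugate. Weight on the data is w = (n/σ²)/(n/σ² + 1/τ₀²) = 0.00180509/(0.00180509+0.00029492) = 0.85956.
Posterior mean = w·x̄ + (1−w)·μ₀ = 0.85956·150 + 0.14044·240.3 = 162.682. Posterior variance = 1/(0.00180509+0.00029492) = 476.188, so SD = 21.822.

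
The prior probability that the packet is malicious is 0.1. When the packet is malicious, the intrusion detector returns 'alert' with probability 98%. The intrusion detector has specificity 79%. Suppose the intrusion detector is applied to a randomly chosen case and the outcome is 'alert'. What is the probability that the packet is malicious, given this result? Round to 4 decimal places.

Let H be the event that the packet is malicious. P(H) = 0.1, so P(¬H) = 0.9. With E the 'alert' result, P(E|H) = 0.98 and P(E|¬H) = 0.21.
P(E) = 0.98·0.1 + 0.21·0.9 = 0.098000 + 0.18900 = 0.28700.
By Bayes' theorem, P(H|E) = 0.098000 / 0.28700 = 0.3415.

P(H | E) ≈ 0.3415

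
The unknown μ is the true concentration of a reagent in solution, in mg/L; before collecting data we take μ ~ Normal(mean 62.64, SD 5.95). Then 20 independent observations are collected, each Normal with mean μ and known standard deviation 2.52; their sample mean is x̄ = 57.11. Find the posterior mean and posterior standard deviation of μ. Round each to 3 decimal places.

Prior precision 1/τ₀² = 1/5.95² = 0.0282466; data precision n/σ² = 20/2.52² = 3.14941.
Posterior precision = 0.0282466 + 3.14941 = 3.17765, giving posterior SD = 1/√3.17765 = 0.561.
Posterior mean = (0.0282466·62.64 + 3.14941·57.11) / 3.17765 = 57.159.

Posterior mean ≈ 57.159; posterior SD ≈ 0.561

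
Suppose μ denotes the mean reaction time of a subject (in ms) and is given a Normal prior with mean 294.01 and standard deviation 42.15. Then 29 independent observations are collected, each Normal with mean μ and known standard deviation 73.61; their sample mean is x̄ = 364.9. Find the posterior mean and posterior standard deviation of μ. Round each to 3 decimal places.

Prior precision 1/τ₀² = 1/42.15² = 0.00056287; data precision n/σ² = 29/73.61² = 0.00535210.
Posterior precision = 0.00056287 + 0.00535210 = 0.00591497, giving posterior SD = 1/√0.00591497 = 13.002.
Posterior mean = (0.00056287·294.01 + 0.00535210·364.9) / 0.00591497 = 358.154.

Posterior mean ≈ 358.154; posterior SD ≈ 13.002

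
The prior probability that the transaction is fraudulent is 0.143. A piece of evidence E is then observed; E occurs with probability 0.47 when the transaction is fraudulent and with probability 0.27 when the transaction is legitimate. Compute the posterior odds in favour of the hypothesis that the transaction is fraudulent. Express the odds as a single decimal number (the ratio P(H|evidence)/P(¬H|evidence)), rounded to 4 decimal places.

Prior odds = 0.143/(1−0.143) = 0.16686. In log-odds, ln(0.16686) = -1.7906.
Add log likelihood ratio: ln(1.7407) = 0.55431.
Posterior log-odds = -1.2363, so posterior odds = exp(-1.2363) = 0.29046.

Posterior odds ≈ 0.2905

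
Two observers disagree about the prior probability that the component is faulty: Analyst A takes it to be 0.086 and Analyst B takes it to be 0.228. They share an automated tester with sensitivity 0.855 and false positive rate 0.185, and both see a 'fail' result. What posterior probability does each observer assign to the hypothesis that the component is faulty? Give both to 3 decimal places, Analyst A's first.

The likelihood ratio for a 'fail' result is 0.855/0.185 = 4.6216.
Analyst A: prior odds 0.086/0.914 = 0.094092; posterior odds 0.43486; posterior probability 0.303.
Analyst B: prior odds 0.228/0.772 = 0.29534; posterior odds 1.3649; posterior probability 0.577.

Analyst A: 0.303; Analyst B: 0.577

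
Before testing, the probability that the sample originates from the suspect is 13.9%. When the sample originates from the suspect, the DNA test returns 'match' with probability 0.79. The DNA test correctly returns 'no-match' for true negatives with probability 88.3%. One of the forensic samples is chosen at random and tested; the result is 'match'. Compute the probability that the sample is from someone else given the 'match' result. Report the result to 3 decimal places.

P(¬H | E) ≈ 0.478

Let H be the event that the sample originates from the suspect. P(H) = 0.139, so P(¬H) = 0.861. With E the 'match' result, P(E|H) = 0.79 and P(E|¬H) = 0.117.
P(E) = 0.79·0.139 + 0.117·0.861 = 0.10981 + 0.10074 = 0.21055.
By Bayes' theorem, P(H|E) = 0.10981 / 0.21055 = 0.522. Hence P(¬H|E) = 1 − 0.522 = 0.478.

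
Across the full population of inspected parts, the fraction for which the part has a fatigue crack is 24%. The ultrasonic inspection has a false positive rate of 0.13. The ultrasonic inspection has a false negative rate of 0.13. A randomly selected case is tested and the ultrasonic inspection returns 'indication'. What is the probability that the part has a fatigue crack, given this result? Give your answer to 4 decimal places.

Let H be the event that the part has a fatigue crack. P(H) = 0.24, so P(¬H) = 0.76. With E the 'indication' result, P(E|H) = 0.87 and P(E|¬H) = 0.13.
P(E) = 0.87·0.24 + 0.13·0.76 = 0.20880 + 0.098800 = 0.30760.
By Bayes' theorem, P(H|E) = 0.20880 / 0.30760 = 0.6788.

P(H | E) ≈ 0.6788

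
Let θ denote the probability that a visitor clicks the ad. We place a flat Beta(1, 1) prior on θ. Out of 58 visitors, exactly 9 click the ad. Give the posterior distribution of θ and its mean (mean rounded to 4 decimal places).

Posterior: Beta(10, 50); mean ≈ 0.1667

The binomial likelihood is conjugate to the Beta prior: with 9 successes and 49 failures, the posterior is Beta(1+9, 1+49) = Beta(10, 50).
Posterior mean = α/(α+β) = 10/60 = 0.1667.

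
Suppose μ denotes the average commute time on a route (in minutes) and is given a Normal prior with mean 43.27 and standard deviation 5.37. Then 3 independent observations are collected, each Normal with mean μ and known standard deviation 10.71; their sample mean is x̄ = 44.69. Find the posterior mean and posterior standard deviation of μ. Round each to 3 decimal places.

Prior precision 1/τ₀² = 1/5.37² = 0.0346778; data precision n/σ² = 3/10.71² = 0.0261543.
Posterior precision = 0.0346778 + 0.0261543 = 0.0608320, giving posterior SD = 1/√0.0608320 = 4.054.
Posterior mean = (0.0346778·43.27 + 0.0261543·44.69) / 0.0608320 = 43.881.

Posterior mean ≈ 43.881; posterior SD ≈ 4.054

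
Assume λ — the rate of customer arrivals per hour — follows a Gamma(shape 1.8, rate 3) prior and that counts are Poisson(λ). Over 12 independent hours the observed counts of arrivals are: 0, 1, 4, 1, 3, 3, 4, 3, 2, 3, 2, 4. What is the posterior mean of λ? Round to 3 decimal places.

Posterior mean ≈ 2.120

Total count ∑xᵢ = 30 over n = 12 hours.
Gamma is conjugate to the Poisson likelihood: posterior is Gamma(shape = 1.8+30 = 31.8, rate = 3+12 = 15).
Posterior mean = shape/rate = 31.8/15 = 2.120.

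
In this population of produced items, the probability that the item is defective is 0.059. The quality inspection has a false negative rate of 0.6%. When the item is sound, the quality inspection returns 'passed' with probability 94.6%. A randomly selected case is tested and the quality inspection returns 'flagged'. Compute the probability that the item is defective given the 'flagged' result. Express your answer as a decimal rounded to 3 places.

Write H for 'the item is defective'. Prior odds H:¬H = 0.059/0.941 = 0.062699. For the 'flagged' outcome, the likelihood ratio is 0.994/0.054 = 18.407.
Posterior odds = 0.062699 × 18.407 = 1.1541, so P(H|E) = 1.1541/(1+1.1541) = 0.536.

P(H | E) ≈ 0.536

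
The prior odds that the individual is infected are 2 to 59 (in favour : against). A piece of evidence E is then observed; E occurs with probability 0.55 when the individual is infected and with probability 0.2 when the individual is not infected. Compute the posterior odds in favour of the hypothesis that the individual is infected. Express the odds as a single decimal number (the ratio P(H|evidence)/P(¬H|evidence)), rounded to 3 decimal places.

Posterior odds ≈ 0.093

Prior odds = 2/59 = 0.033898.
Likelihood ratio for E = 0.55/0.2 = 2.7500.
Posterior odds = prior odds × LR = 0.093220.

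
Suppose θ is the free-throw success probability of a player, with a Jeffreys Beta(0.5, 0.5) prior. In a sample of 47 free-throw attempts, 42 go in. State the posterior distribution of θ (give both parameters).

Observing 42 successes and 5 failures updates Beta(0.5, 0.5) by adding the success and failure counts to the two shape parameters: α = 0.5+42 = 42.5, β = 0.5+5 = 5.5.

Posterior: Beta(42.5, 5.5)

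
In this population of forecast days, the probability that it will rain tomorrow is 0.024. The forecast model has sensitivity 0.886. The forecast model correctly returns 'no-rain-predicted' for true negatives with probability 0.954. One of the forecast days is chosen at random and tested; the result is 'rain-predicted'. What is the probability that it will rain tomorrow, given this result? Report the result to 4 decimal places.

P(H | E) ≈ 0.3214

Let H be the event that it will rain tomorrow. P(H) = 0.024, so P(¬H) = 0.976. With E the 'rain-predicted' result, P(E|H) = 0.886 and P(E|¬H) = 0.046.
P(E) = 0.886·0.024 + 0.046·0.976 = 0.021264 + 0.044896 = 0.066160.
By Bayes' theorem, P(H|E) = 0.021264 / 0.066160 = 0.3214.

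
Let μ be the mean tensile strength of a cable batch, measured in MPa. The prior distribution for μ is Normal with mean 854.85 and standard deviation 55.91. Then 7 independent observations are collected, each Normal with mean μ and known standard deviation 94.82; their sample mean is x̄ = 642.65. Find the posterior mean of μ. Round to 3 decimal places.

Prior precision 1/τ₀² = 1/55.91² = 0.00031990; data precision n/σ² = 7/94.82² = 0.00077857.
Posterior precision = 0.00031990 + 0.00077857 = 0.00109848.
Posterior mean = (0.00031990·854.85 + 0.00077857·642.65) / 0.00109848 = 704.448.

Posterior mean ≈ 704.448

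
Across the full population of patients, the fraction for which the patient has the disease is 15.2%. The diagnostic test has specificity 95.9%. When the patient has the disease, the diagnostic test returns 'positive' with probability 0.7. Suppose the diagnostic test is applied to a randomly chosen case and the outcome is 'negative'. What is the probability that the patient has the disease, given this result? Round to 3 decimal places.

Let H be the event that the patient has the disease. P(H) = 0.152, so P(¬H) = 0.848. With E the 'negative' result, P(E|H) = 0.3 and P(E|¬H) = 0.959.
P(E) = 0.3·0.152 + 0.959·0.848 = 0.045600 + 0.81323 = 0.85883.
By Bayes' theorem, P(H|E) = 0.045600 / 0.85883 = 0.053.

P(H | E) ≈ 0.053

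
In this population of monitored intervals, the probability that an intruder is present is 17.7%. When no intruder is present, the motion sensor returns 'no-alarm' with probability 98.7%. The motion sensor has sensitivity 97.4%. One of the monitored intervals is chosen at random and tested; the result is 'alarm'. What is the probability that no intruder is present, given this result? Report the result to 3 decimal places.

P(¬H | E) ≈ 0.058

Let H be the event that an intruder is present. P(H) = 0.177, so P(¬H) = 0.823. With E the 'alarm' result, P(E|H) = 0.974 and P(E|¬H) = 0.013.
P(E) = 0.974·0.177 + 0.013·0.823 = 0.17240 + 0.010699 = 0.18310.
By Bayes' theorem, P(H|E) = 0.17240 / 0.18310 = 0.942. Hence P(¬H|E) = 1 − 0.942 = 0.058.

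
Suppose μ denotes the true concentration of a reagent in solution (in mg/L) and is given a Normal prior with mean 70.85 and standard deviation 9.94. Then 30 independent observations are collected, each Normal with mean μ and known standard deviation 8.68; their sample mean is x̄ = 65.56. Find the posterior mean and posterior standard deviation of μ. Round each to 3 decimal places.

Prior precision 1/τ₀² = 1/9.94² = 0.0101211; data precision n/σ² = 30/8.68² = 0.398182.
Posterior precision = 0.0101211 + 0.398182 = 0.408303, giving posterior SD = 1/√0.408303 = 1.565.
Posterior mean = (0.0101211·70.85 + 0.398182·65.56) / 0.408303 = 65.691.

Posterior mean ≈ 65.691; posterior SD ≈ 1.565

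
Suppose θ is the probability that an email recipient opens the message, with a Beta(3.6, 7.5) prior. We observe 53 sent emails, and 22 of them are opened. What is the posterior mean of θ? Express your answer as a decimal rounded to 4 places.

Observing 22 successes and 31 failures updates Beta(3.6, 7.5) by adding the success and failure counts to the two shape parameters: α = 3.6+22 = 25.6, β = 7.5+31 = 38.5.
Posterior mean = α/(α+β) = 25.6/64.1 = 0.3994.

Posterior mean ≈ 0.3994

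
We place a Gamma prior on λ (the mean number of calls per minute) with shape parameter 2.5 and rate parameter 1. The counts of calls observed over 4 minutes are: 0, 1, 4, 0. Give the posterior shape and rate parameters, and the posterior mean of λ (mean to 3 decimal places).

Posterior: Gamma(shape=7.5, rate=5); mean ≈ 1.500

The Poisson likelihood adds the total count to the shape and the number of exposure periods to the rate. Here ∑xᵢ = 5 and n = 4, so shape 2.5→7.5 and rate 1→5.
Posterior mean = shape/rate = 7.5/5 = 1.500.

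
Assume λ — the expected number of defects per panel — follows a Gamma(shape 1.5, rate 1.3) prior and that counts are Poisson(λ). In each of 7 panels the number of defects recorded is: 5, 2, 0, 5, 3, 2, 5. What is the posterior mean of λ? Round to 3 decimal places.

The Poisson likelihood adds the total count to the shape and the number of exposure periods to the rate. Here ∑xᵢ = 22 and n = 7, so shape 1.5→23.5 and rate 1.3→8.3.
E[λ | data] = 23.5/8.3 = 2.831.

Posterior mean ≈ 2.831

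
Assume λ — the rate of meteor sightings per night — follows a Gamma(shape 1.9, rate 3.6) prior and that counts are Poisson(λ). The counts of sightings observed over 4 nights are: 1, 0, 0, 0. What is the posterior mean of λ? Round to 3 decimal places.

Total count ∑xᵢ = 1 over n = 4 nights.
Gamma is conjugate to the Poisson likelihood: posterior is Gamma(shape = 1.9+1 = 2.9, rate = 3.6+4 = 7.6).
Posterior mean = shape/rate = 2.9/7.6 = 0.382.

Posterior mean ≈ 0.382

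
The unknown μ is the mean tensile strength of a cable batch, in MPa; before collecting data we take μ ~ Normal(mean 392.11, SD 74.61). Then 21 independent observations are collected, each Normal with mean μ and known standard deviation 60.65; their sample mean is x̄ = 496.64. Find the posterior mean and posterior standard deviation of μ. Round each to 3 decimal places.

Posterior mean ≈ 493.451; posterior SD ≈ 13.031

Prior precision 1/τ₀² = 1/74.61² = 0.00017964; data precision n/σ² = 21/60.65² = 0.00570897.
Posterior precision = 0.00017964 + 0.00570897 = 0.00588861, giving posterior SD = 1/√0.00588861 = 13.031.
Posterior mean = (0.00017964·392.11 + 0.00570897·496.64) / 0.00588861 = 493.451.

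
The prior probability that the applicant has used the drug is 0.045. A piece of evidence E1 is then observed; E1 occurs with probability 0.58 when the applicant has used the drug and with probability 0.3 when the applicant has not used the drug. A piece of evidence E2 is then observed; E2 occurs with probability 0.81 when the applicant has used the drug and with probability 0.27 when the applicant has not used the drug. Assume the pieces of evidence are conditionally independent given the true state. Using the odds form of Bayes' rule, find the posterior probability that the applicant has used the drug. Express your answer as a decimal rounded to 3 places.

Posterior probability ≈ 0.215

Prior odds = 0.045/(1−0.045) = 0.047120. In log-odds, ln(0.047120) = -3.0550.
Add log likelihood ratios: ln(1.9333) + ln(3.0000) = 1.7579.
Posterior log-odds = -1.2972, so posterior odds = exp(-1.2972) = 0.27330. Converting, P(H|E) = 0.27330/1.2733 = 0.215.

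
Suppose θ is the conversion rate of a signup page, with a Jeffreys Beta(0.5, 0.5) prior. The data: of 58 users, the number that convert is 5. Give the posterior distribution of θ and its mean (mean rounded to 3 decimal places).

Posterior: Beta(5.5, 53.5); mean ≈ 0.093

The binomial likelihood is conjugate to the Beta prior: with 5 successes and 53 failures, the posterior is Beta(0.5+5, 0.5+53) = Beta(5.5, 53.5).
Posterior mean = α/(α+β) = 5.5/59 = 0.093.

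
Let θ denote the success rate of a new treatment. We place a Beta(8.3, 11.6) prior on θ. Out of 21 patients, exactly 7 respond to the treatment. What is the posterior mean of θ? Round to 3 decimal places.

Posterior mean ≈ 0.374

Observing 7 successes and 14 failures updates Beta(8.3, 11.6) by adding the success and failure counts to the two shape parameters: α = 8.3+7 = 15.3, β = 11.6+14 = 25.6.
E[θ | data] = 15.3/(15.3+25.6) = 0.374.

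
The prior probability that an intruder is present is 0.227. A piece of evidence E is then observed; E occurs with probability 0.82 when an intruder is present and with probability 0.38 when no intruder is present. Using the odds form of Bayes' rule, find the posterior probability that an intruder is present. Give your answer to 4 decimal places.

Posterior probability ≈ 0.3879

Prior odds = 0.227/(1−0.227) = 0.29366. In log-odds, ln(0.29366) = -1.2253.
Add log likelihood ratio: ln(2.1579) = 0.76913.
Posterior log-odds = -0.45620, so posterior odds = exp(-0.45620) = 0.63369. Converting, P(H|E) = 0.63369/1.6337 = 0.3879.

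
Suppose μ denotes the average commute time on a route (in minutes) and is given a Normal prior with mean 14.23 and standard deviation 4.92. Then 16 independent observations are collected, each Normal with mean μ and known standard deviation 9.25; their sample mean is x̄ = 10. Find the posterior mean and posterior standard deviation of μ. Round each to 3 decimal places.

With known σ, the Normal prior is conjugate. Weight on the data is w = (n/σ²)/(n/σ² + 1/τ₀²) = 0.186998/(0.186998+0.0413114) = 0.81906.
Posterior mean = w·x̄ + (1−w)·μ₀ = 0.81906·10 + 0.18094·14.23 = 10.765. Posterior variance = 1/(0.186998+0.0413114) = 4.38003, so SD = 2.093.

Posterior mean ≈ 10.765; posterior SD ≈ 2.093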